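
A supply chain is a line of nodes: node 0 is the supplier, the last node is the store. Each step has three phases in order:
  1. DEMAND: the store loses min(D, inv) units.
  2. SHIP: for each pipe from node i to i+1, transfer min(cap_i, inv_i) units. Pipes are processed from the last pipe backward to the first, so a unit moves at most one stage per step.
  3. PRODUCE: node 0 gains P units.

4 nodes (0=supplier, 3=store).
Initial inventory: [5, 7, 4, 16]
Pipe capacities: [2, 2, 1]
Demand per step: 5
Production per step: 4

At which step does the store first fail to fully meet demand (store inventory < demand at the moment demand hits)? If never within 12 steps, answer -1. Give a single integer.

Step 1: demand=5,sold=5 ship[2->3]=1 ship[1->2]=2 ship[0->1]=2 prod=4 -> [7 7 5 12]
Step 2: demand=5,sold=5 ship[2->3]=1 ship[1->2]=2 ship[0->1]=2 prod=4 -> [9 7 6 8]
Step 3: demand=5,sold=5 ship[2->3]=1 ship[1->2]=2 ship[0->1]=2 prod=4 -> [11 7 7 4]
Step 4: demand=5,sold=4 ship[2->3]=1 ship[1->2]=2 ship[0->1]=2 prod=4 -> [13 7 8 1]
Step 5: demand=5,sold=1 ship[2->3]=1 ship[1->2]=2 ship[0->1]=2 prod=4 -> [15 7 9 1]
Step 6: demand=5,sold=1 ship[2->3]=1 ship[1->2]=2 ship[0->1]=2 prod=4 -> [17 7 10 1]
Step 7: demand=5,sold=1 ship[2->3]=1 ship[1->2]=2 ship[0->1]=2 prod=4 -> [19 7 11 1]
Step 8: demand=5,sold=1 ship[2->3]=1 ship[1->2]=2 ship[0->1]=2 prod=4 -> [21 7 12 1]
Step 9: demand=5,sold=1 ship[2->3]=1 ship[1->2]=2 ship[0->1]=2 prod=4 -> [23 7 13 1]
Step 10: demand=5,sold=1 ship[2->3]=1 ship[1->2]=2 ship[0->1]=2 prod=4 -> [25 7 14 1]
Step 11: demand=5,sold=1 ship[2->3]=1 ship[1->2]=2 ship[0->1]=2 prod=4 -> [27 7 15 1]
Step 12: demand=5,sold=1 ship[2->3]=1 ship[1->2]=2 ship[0->1]=2 prod=4 -> [29 7 16 1]
First stockout at step 4

4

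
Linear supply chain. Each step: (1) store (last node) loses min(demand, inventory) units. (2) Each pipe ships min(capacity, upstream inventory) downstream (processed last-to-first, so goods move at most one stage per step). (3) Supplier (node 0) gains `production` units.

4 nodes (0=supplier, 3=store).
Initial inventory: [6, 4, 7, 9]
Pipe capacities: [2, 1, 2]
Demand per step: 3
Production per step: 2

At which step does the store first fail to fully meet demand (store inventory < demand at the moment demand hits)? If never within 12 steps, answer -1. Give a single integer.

Step 1: demand=3,sold=3 ship[2->3]=2 ship[1->2]=1 ship[0->1]=2 prod=2 -> [6 5 6 8]
Step 2: demand=3,sold=3 ship[2->3]=2 ship[1->2]=1 ship[0->1]=2 prod=2 -> [6 6 5 7]
Step 3: demand=3,sold=3 ship[2->3]=2 ship[1->2]=1 ship[0->1]=2 prod=2 -> [6 7 4 6]
Step 4: demand=3,sold=3 ship[2->3]=2 ship[1->2]=1 ship[0->1]=2 prod=2 -> [6 8 3 5]
Step 5: demand=3,sold=3 ship[2->3]=2 ship[1->2]=1 ship[0->1]=2 prod=2 -> [6 9 2 4]
Step 6: demand=3,sold=3 ship[2->3]=2 ship[1->2]=1 ship[0->1]=2 prod=2 -> [6 10 1 3]
Step 7: demand=3,sold=3 ship[2->3]=1 ship[1->2]=1 ship[0->1]=2 prod=2 -> [6 11 1 1]
Step 8: demand=3,sold=1 ship[2->3]=1 ship[1->2]=1 ship[0->1]=2 prod=2 -> [6 12 1 1]
Step 9: demand=3,sold=1 ship[2->3]=1 ship[1->2]=1 ship[0->1]=2 prod=2 -> [6 13 1 1]
Step 10: demand=3,sold=1 ship[2->3]=1 ship[1->2]=1 ship[0->1]=2 prod=2 -> [6 14 1 1]
Step 11: demand=3,sold=1 ship[2->3]=1 ship[1->2]=1 ship[0->1]=2 prod=2 -> [6 15 1 1]
Step 12: demand=3,sold=1 ship[2->3]=1 ship[1->2]=1 ship[0->1]=2 prod=2 -> [6 16 1 1]
First stockout at step 8

8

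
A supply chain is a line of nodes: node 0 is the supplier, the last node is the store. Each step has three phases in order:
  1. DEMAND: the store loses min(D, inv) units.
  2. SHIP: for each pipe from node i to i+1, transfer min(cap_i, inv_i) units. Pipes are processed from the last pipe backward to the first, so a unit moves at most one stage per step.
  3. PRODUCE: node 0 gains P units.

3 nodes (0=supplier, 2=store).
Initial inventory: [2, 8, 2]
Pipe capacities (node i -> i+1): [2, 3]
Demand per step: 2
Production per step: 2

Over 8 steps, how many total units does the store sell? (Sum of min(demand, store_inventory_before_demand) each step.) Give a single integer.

Step 1: sold=2 (running total=2) -> [2 7 3]
Step 2: sold=2 (running total=4) -> [2 6 4]
Step 3: sold=2 (running total=6) -> [2 5 5]
Step 4: sold=2 (running total=8) -> [2 4 6]
Step 5: sold=2 (running total=10) -> [2 3 7]
Step 6: sold=2 (running total=12) -> [2 2 8]
Step 7: sold=2 (running total=14) -> [2 2 8]
Step 8: sold=2 (running total=16) -> [2 2 8]

Answer: 16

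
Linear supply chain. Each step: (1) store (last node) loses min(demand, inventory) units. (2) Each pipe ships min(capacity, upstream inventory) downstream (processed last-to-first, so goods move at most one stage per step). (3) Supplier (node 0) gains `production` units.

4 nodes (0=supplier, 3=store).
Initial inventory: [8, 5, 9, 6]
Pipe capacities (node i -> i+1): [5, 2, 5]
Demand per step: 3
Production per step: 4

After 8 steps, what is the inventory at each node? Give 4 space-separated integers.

Step 1: demand=3,sold=3 ship[2->3]=5 ship[1->2]=2 ship[0->1]=5 prod=4 -> inv=[7 8 6 8]
Step 2: demand=3,sold=3 ship[2->3]=5 ship[1->2]=2 ship[0->1]=5 prod=4 -> inv=[6 11 3 10]
Step 3: demand=3,sold=3 ship[2->3]=3 ship[1->2]=2 ship[0->1]=5 prod=4 -> inv=[5 14 2 10]
Step 4: demand=3,sold=3 ship[2->3]=2 ship[1->2]=2 ship[0->1]=5 prod=4 -> inv=[4 17 2 9]
Step 5: demand=3,sold=3 ship[2->3]=2 ship[1->2]=2 ship[0->1]=4 prod=4 -> inv=[4 19 2 8]
Step 6: demand=3,sold=3 ship[2->3]=2 ship[1->2]=2 ship[0->1]=4 prod=4 -> inv=[4 21 2 7]
Step 7: demand=3,sold=3 ship[2->3]=2 ship[1->2]=2 ship[0->1]=4 prod=4 -> inv=[4 23 2 6]
Step 8: demand=3,sold=3 ship[2->3]=2 ship[1->2]=2 ship[0->1]=4 prod=4 -> inv=[4 25 2 5]

4 25 2 5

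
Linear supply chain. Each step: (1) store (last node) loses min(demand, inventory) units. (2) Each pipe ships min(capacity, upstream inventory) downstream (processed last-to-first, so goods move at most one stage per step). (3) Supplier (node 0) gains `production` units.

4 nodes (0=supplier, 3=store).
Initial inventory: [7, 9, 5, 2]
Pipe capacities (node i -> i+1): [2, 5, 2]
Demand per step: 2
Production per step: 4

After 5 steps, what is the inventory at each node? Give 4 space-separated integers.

Step 1: demand=2,sold=2 ship[2->3]=2 ship[1->2]=5 ship[0->1]=2 prod=4 -> inv=[9 6 8 2]
Step 2: demand=2,sold=2 ship[2->3]=2 ship[1->2]=5 ship[0->1]=2 prod=4 -> inv=[11 3 11 2]
Step 3: demand=2,sold=2 ship[2->3]=2 ship[1->2]=3 ship[0->1]=2 prod=4 -> inv=[13 2 12 2]
Step 4: demand=2,sold=2 ship[2->3]=2 ship[1->2]=2 ship[0->1]=2 prod=4 -> inv=[15 2 12 2]
Step 5: demand=2,sold=2 ship[2->3]=2 ship[1->2]=2 ship[0->1]=2 prod=4 -> inv=[17 2 12 2]

17 2 12 2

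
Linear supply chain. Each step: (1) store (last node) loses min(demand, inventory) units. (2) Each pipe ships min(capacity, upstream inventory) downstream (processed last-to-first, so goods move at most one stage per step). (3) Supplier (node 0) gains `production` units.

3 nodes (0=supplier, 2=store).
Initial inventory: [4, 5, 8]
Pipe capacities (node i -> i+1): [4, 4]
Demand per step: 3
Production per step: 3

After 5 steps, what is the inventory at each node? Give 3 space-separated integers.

Step 1: demand=3,sold=3 ship[1->2]=4 ship[0->1]=4 prod=3 -> inv=[3 5 9]
Step 2: demand=3,sold=3 ship[1->2]=4 ship[0->1]=3 prod=3 -> inv=[3 4 10]
Step 3: demand=3,sold=3 ship[1->2]=4 ship[0->1]=3 prod=3 -> inv=[3 3 11]
Step 4: demand=3,sold=3 ship[1->2]=3 ship[0->1]=3 prod=3 -> inv=[3 3 11]
Step 5: demand=3,sold=3 ship[1->2]=3 ship[0->1]=3 prod=3 -> inv=[3 3 11]

3 3 11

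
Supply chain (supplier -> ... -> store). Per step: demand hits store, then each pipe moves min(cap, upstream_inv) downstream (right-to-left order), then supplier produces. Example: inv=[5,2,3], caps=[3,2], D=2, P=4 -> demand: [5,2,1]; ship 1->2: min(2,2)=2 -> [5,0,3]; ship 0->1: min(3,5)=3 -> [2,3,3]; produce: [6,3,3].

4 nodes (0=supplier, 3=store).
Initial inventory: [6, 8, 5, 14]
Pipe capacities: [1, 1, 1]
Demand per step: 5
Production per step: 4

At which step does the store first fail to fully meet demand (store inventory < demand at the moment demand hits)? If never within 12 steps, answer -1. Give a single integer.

Step 1: demand=5,sold=5 ship[2->3]=1 ship[1->2]=1 ship[0->1]=1 prod=4 -> [9 8 5 10]
Step 2: demand=5,sold=5 ship[2->3]=1 ship[1->2]=1 ship[0->1]=1 prod=4 -> [12 8 5 6]
Step 3: demand=5,sold=5 ship[2->3]=1 ship[1->2]=1 ship[0->1]=1 prod=4 -> [15 8 5 2]
Step 4: demand=5,sold=2 ship[2->3]=1 ship[1->2]=1 ship[0->1]=1 prod=4 -> [18 8 5 1]
Step 5: demand=5,sold=1 ship[2->3]=1 ship[1->2]=1 ship[0->1]=1 prod=4 -> [21 8 5 1]
Step 6: demand=5,sold=1 ship[2->3]=1 ship[1->2]=1 ship[0->1]=1 prod=4 -> [24 8 5 1]
Step 7: demand=5,sold=1 ship[2->3]=1 ship[1->2]=1 ship[0->1]=1 prod=4 -> [27 8 5 1]
Step 8: demand=5,sold=1 ship[2->3]=1 ship[1->2]=1 ship[0->1]=1 prod=4 -> [30 8 5 1]
Step 9: demand=5,sold=1 ship[2->3]=1 ship[1->2]=1 ship[0->1]=1 prod=4 -> [33 8 5 1]
Step 10: demand=5,sold=1 ship[2->3]=1 ship[1->2]=1 ship[0->1]=1 prod=4 -> [36 8 5 1]
Step 11: demand=5,sold=1 ship[2->3]=1 ship[1->2]=1 ship[0->1]=1 prod=4 -> [39 8 5 1]
Step 12: demand=5,sold=1 ship[2->3]=1 ship[1->2]=1 ship[0->1]=1 prod=4 -> [42 8 5 1]
First stockout at step 4

4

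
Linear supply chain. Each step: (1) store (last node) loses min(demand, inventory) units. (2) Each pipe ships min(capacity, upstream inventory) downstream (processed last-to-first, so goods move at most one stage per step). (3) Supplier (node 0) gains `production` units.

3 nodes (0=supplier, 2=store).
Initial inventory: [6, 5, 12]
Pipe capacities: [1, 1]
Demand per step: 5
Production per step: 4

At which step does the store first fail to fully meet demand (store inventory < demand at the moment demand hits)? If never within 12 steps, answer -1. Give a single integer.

Step 1: demand=5,sold=5 ship[1->2]=1 ship[0->1]=1 prod=4 -> [9 5 8]
Step 2: demand=5,sold=5 ship[1->2]=1 ship[0->1]=1 prod=4 -> [12 5 4]
Step 3: demand=5,sold=4 ship[1->2]=1 ship[0->1]=1 prod=4 -> [15 5 1]
Step 4: demand=5,sold=1 ship[1->2]=1 ship[0->1]=1 prod=4 -> [18 5 1]
Step 5: demand=5,sold=1 ship[1->2]=1 ship[0->1]=1 prod=4 -> [21 5 1]
Step 6: demand=5,sold=1 ship[1->2]=1 ship[0->1]=1 prod=4 -> [24 5 1]
Step 7: demand=5,sold=1 ship[1->2]=1 ship[0->1]=1 prod=4 -> [27 5 1]
Step 8: demand=5,sold=1 ship[1->2]=1 ship[0->1]=1 prod=4 -> [30 5 1]
Step 9: demand=5,sold=1 ship[1->2]=1 ship[0->1]=1 prod=4 -> [33 5 1]
Step 10: demand=5,sold=1 ship[1->2]=1 ship[0->1]=1 prod=4 -> [36 5 1]
Step 11: demand=5,sold=1 ship[1->2]=1 ship[0->1]=1 prod=4 -> [39 5 1]
Step 12: demand=5,sold=1 ship[1->2]=1 ship[0->1]=1 prod=4 -> [42 5 1]
First stockout at step 3

3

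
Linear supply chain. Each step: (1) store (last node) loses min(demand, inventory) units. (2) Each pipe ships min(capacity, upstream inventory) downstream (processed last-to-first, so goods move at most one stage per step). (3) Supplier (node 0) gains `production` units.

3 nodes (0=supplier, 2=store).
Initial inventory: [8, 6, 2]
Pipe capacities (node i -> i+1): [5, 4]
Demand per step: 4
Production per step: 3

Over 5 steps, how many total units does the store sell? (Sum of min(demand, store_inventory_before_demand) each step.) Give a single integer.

Answer: 18

Derivation:
Step 1: sold=2 (running total=2) -> [6 7 4]
Step 2: sold=4 (running total=6) -> [4 8 4]
Step 3: sold=4 (running total=10) -> [3 8 4]
Step 4: sold=4 (running total=14) -> [3 7 4]
Step 5: sold=4 (running total=18) -> [3 6 4]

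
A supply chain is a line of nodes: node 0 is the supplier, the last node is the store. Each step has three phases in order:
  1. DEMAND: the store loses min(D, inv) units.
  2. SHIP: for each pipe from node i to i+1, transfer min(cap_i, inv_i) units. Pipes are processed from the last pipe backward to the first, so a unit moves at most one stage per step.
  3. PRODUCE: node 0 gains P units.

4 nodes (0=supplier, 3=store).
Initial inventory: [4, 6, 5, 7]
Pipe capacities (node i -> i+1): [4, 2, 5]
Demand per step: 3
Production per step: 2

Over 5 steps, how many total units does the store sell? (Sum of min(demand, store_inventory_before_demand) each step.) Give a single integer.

Answer: 15

Derivation:
Step 1: sold=3 (running total=3) -> [2 8 2 9]
Step 2: sold=3 (running total=6) -> [2 8 2 8]
Step 3: sold=3 (running total=9) -> [2 8 2 7]
Step 4: sold=3 (running total=12) -> [2 8 2 6]
Step 5: sold=3 (running total=15) -> [2 8 2 5]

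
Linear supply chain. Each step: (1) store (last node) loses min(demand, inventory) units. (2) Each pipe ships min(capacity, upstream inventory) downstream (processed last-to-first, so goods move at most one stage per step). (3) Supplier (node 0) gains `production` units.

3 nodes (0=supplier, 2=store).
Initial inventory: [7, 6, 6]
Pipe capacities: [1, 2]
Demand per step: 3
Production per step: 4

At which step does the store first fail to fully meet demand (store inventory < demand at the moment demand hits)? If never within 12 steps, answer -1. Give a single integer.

Step 1: demand=3,sold=3 ship[1->2]=2 ship[0->1]=1 prod=4 -> [10 5 5]
Step 2: demand=3,sold=3 ship[1->2]=2 ship[0->1]=1 prod=4 -> [13 4 4]
Step 3: demand=3,sold=3 ship[1->2]=2 ship[0->1]=1 prod=4 -> [16 3 3]
Step 4: demand=3,sold=3 ship[1->2]=2 ship[0->1]=1 prod=4 -> [19 2 2]
Step 5: demand=3,sold=2 ship[1->2]=2 ship[0->1]=1 prod=4 -> [22 1 2]
Step 6: demand=3,sold=2 ship[1->2]=1 ship[0->1]=1 prod=4 -> [25 1 1]
Step 7: demand=3,sold=1 ship[1->2]=1 ship[0->1]=1 prod=4 -> [28 1 1]
Step 8: demand=3,sold=1 ship[1->2]=1 ship[0->1]=1 prod=4 -> [31 1 1]
Step 9: demand=3,sold=1 ship[1->2]=1 ship[0->1]=1 prod=4 -> [34 1 1]
Step 10: demand=3,sold=1 ship[1->2]=1 ship[0->1]=1 prod=4 -> [37 1 1]
Step 11: demand=3,sold=1 ship[1->2]=1 ship[0->1]=1 prod=4 -> [40 1 1]
Step 12: demand=3,sold=1 ship[1->2]=1 ship[0->1]=1 prod=4 -> [43 1 1]
First stockout at step 5

5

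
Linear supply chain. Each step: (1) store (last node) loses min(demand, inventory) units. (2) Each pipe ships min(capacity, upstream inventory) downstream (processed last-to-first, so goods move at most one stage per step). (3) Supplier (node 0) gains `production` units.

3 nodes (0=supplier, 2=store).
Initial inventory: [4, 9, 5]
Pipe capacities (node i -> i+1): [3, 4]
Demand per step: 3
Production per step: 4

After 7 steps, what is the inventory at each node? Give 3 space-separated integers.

Step 1: demand=3,sold=3 ship[1->2]=4 ship[0->1]=3 prod=4 -> inv=[5 8 6]
Step 2: demand=3,sold=3 ship[1->2]=4 ship[0->1]=3 prod=4 -> inv=[6 7 7]
Step 3: demand=3,sold=3 ship[1->2]=4 ship[0->1]=3 prod=4 -> inv=[7 6 8]
Step 4: demand=3,sold=3 ship[1->2]=4 ship[0->1]=3 prod=4 -> inv=[8 5 9]
Step 5: demand=3,sold=3 ship[1->2]=4 ship[0->1]=3 prod=4 -> inv=[9 4 10]
Step 6: demand=3,sold=3 ship[1->2]=4 ship[0->1]=3 prod=4 -> inv=[10 3 11]
Step 7: demand=3,sold=3 ship[1->2]=3 ship[0->1]=3 prod=4 -> inv=[11 3 11]

11 3 11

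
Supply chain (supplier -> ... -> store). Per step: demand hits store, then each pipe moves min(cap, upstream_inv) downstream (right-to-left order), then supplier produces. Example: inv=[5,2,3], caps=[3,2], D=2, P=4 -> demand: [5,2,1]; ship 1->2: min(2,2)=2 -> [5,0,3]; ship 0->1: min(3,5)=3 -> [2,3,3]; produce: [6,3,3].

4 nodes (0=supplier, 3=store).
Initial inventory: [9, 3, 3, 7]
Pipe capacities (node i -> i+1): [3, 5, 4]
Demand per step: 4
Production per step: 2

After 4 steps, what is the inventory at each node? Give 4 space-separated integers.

Step 1: demand=4,sold=4 ship[2->3]=3 ship[1->2]=3 ship[0->1]=3 prod=2 -> inv=[8 3 3 6]
Step 2: demand=4,sold=4 ship[2->3]=3 ship[1->2]=3 ship[0->1]=3 prod=2 -> inv=[7 3 3 5]
Step 3: demand=4,sold=4 ship[2->3]=3 ship[1->2]=3 ship[0->1]=3 prod=2 -> inv=[6 3 3 4]
Step 4: demand=4,sold=4 ship[2->3]=3 ship[1->2]=3 ship[0->1]=3 prod=2 -> inv=[5 3 3 3]

5 3 3 3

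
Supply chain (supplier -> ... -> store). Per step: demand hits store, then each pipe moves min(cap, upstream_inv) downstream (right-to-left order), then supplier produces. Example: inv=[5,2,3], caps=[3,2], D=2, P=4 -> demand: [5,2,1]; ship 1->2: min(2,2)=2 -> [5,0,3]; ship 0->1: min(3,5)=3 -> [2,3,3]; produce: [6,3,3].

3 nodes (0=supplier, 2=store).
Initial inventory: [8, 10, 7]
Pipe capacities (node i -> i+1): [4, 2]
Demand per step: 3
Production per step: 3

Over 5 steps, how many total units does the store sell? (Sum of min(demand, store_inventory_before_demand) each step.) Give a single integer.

Step 1: sold=3 (running total=3) -> [7 12 6]
Step 2: sold=3 (running total=6) -> [6 14 5]
Step 3: sold=3 (running total=9) -> [5 16 4]
Step 4: sold=3 (running total=12) -> [4 18 3]
Step 5: sold=3 (running total=15) -> [3 20 2]

Answer: 15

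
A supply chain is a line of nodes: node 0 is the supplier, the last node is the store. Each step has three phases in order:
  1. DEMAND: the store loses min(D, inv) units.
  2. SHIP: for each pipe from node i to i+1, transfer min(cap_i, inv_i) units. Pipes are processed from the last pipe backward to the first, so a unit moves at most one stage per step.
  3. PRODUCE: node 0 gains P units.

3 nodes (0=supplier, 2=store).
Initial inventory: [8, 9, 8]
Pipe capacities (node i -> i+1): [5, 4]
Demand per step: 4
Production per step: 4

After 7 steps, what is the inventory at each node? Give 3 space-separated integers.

Step 1: demand=4,sold=4 ship[1->2]=4 ship[0->1]=5 prod=4 -> inv=[7 10 8]
Step 2: demand=4,sold=4 ship[1->2]=4 ship[0->1]=5 prod=4 -> inv=[6 11 8]
Step 3: demand=4,sold=4 ship[1->2]=4 ship[0->1]=5 prod=4 -> inv=[5 12 8]
Step 4: demand=4,sold=4 ship[1->2]=4 ship[0->1]=5 prod=4 -> inv=[4 13 8]
Step 5: demand=4,sold=4 ship[1->2]=4 ship[0->1]=4 prod=4 -> inv=[4 13 8]
Step 6: demand=4,sold=4 ship[1->2]=4 ship[0->1]=4 prod=4 -> inv=[4 13 8]
Step 7: demand=4,sold=4 ship[1->2]=4 ship[0->1]=4 prod=4 -> inv=[4 13 8]

4 13 8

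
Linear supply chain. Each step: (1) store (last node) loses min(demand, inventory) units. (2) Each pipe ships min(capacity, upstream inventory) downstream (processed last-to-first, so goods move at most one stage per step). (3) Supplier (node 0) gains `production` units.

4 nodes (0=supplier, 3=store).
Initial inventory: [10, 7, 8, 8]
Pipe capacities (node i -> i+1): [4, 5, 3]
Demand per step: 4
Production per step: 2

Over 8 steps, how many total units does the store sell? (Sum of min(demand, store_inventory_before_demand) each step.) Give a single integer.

Step 1: sold=4 (running total=4) -> [8 6 10 7]
Step 2: sold=4 (running total=8) -> [6 5 12 6]
Step 3: sold=4 (running total=12) -> [4 4 14 5]
Step 4: sold=4 (running total=16) -> [2 4 15 4]
Step 5: sold=4 (running total=20) -> [2 2 16 3]
Step 6: sold=3 (running total=23) -> [2 2 15 3]
Step 7: sold=3 (running total=26) -> [2 2 14 3]
Step 8: sold=3 (running total=29) -> [2 2 13 3]

Answer: 29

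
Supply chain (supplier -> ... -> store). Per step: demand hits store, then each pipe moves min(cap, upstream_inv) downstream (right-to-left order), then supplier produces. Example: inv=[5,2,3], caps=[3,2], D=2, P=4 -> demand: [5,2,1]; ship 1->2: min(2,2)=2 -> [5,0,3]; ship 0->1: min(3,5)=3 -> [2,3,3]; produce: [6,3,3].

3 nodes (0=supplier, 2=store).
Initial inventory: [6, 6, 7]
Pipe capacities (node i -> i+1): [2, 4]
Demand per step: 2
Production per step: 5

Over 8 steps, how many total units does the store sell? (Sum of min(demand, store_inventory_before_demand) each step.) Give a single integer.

Step 1: sold=2 (running total=2) -> [9 4 9]
Step 2: sold=2 (running total=4) -> [12 2 11]
Step 3: sold=2 (running total=6) -> [15 2 11]
Step 4: sold=2 (running total=8) -> [18 2 11]
Step 5: sold=2 (running total=10) -> [21 2 11]
Step 6: sold=2 (running total=12) -> [24 2 11]
Step 7: sold=2 (running total=14) -> [27 2 11]
Step 8: sold=2 (running total=16) -> [30 2 11]

Answer: 16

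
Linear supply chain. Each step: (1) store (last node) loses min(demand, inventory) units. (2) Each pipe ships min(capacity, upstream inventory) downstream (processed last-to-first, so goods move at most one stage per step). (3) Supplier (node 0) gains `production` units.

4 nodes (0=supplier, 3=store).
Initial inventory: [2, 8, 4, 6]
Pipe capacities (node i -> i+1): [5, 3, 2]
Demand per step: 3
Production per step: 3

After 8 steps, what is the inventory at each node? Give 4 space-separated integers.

Step 1: demand=3,sold=3 ship[2->3]=2 ship[1->2]=3 ship[0->1]=2 prod=3 -> inv=[3 7 5 5]
Step 2: demand=3,sold=3 ship[2->3]=2 ship[1->2]=3 ship[0->1]=3 prod=3 -> inv=[3 7 6 4]
Step 3: demand=3,sold=3 ship[2->3]=2 ship[1->2]=3 ship[0->1]=3 prod=3 -> inv=[3 7 7 3]
Step 4: demand=3,sold=3 ship[2->3]=2 ship[1->2]=3 ship[0->1]=3 prod=3 -> inv=[3 7 8 2]
Step 5: demand=3,sold=2 ship[2->3]=2 ship[1->2]=3 ship[0->1]=3 prod=3 -> inv=[3 7 9 2]
Step 6: demand=3,sold=2 ship[2->3]=2 ship[1->2]=3 ship[0->1]=3 prod=3 -> inv=[3 7 10 2]
Step 7: demand=3,sold=2 ship[2->3]=2 ship[1->2]=3 ship[0->1]=3 prod=3 -> inv=[3 7 11 2]
Step 8: demand=3,sold=2 ship[2->3]=2 ship[1->2]=3 ship[0->1]=3 prod=3 -> inv=[3 7 12 2]

3 7 12 2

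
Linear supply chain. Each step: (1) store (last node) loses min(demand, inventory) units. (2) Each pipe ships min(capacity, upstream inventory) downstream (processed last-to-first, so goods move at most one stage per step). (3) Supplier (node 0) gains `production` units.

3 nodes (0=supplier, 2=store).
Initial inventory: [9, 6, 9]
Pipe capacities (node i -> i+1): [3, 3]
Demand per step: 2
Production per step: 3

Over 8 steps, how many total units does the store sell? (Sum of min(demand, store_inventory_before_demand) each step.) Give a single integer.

Step 1: sold=2 (running total=2) -> [9 6 10]
Step 2: sold=2 (running total=4) -> [9 6 11]
Step 3: sold=2 (running total=6) -> [9 6 12]
Step 4: sold=2 (running total=8) -> [9 6 13]
Step 5: sold=2 (running total=10) -> [9 6 14]
Step 6: sold=2 (running total=12) -> [9 6 15]
Step 7: sold=2 (running total=14) -> [9 6 16]
Step 8: sold=2 (running total=16) -> [9 6 17]

Answer: 16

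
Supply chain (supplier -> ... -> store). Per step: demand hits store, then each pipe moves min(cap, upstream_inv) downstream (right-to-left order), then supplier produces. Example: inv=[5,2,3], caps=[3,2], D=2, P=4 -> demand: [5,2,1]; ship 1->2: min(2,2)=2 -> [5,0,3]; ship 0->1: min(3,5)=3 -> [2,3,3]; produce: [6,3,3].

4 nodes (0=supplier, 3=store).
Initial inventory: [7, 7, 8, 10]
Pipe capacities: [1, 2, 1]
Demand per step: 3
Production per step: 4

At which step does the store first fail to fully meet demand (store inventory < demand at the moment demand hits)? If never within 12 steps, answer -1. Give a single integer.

Step 1: demand=3,sold=3 ship[2->3]=1 ship[1->2]=2 ship[0->1]=1 prod=4 -> [10 6 9 8]
Step 2: demand=3,sold=3 ship[2->3]=1 ship[1->2]=2 ship[0->1]=1 prod=4 -> [13 5 10 6]
Step 3: demand=3,sold=3 ship[2->3]=1 ship[1->2]=2 ship[0->1]=1 prod=4 -> [16 4 11 4]
Step 4: demand=3,sold=3 ship[2->3]=1 ship[1->2]=2 ship[0->1]=1 prod=4 -> [19 3 12 2]
Step 5: demand=3,sold=2 ship[2->3]=1 ship[1->2]=2 ship[0->1]=1 prod=4 -> [22 2 13 1]
Step 6: demand=3,sold=1 ship[2->3]=1 ship[1->2]=2 ship[0->1]=1 prod=4 -> [25 1 14 1]
Step 7: demand=3,sold=1 ship[2->3]=1 ship[1->2]=1 ship[0->1]=1 prod=4 -> [28 1 14 1]
Step 8: demand=3,sold=1 ship[2->3]=1 ship[1->2]=1 ship[0->1]=1 prod=4 -> [31 1 14 1]
Step 9: demand=3,sold=1 ship[2->3]=1 ship[1->2]=1 ship[0->1]=1 prod=4 -> [34 1 14 1]
Step 10: demand=3,sold=1 ship[2->3]=1 ship[1->2]=1 ship[0->1]=1 prod=4 -> [37 1 14 1]
Step 11: demand=3,sold=1 ship[2->3]=1 ship[1->2]=1 ship[0->1]=1 prod=4 -> [40 1 14 1]
Step 12: demand=3,sold=1 ship[2->3]=1 ship[1->2]=1 ship[0->1]=1 prod=4 -> [43 1 14 1]
First stockout at step 5

5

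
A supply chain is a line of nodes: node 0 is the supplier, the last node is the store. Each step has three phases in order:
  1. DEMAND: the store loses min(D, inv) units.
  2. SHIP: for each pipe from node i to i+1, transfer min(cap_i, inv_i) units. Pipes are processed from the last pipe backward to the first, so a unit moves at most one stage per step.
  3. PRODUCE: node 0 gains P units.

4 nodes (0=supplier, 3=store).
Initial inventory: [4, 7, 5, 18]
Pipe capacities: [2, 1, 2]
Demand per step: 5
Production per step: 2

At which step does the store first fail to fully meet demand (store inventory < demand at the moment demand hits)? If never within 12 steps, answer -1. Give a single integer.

Step 1: demand=5,sold=5 ship[2->3]=2 ship[1->2]=1 ship[0->1]=2 prod=2 -> [4 8 4 15]
Step 2: demand=5,sold=5 ship[2->3]=2 ship[1->2]=1 ship[0->1]=2 prod=2 -> [4 9 3 12]
Step 3: demand=5,sold=5 ship[2->3]=2 ship[1->2]=1 ship[0->1]=2 prod=2 -> [4 10 2 9]
Step 4: demand=5,sold=5 ship[2->3]=2 ship[1->2]=1 ship[0->1]=2 prod=2 -> [4 11 1 6]
Step 5: demand=5,sold=5 ship[2->3]=1 ship[1->2]=1 ship[0->1]=2 prod=2 -> [4 12 1 2]
Step 6: demand=5,sold=2 ship[2->3]=1 ship[1->2]=1 ship[0->1]=2 prod=2 -> [4 13 1 1]
Step 7: demand=5,sold=1 ship[2->3]=1 ship[1->2]=1 ship[0->1]=2 prod=2 -> [4 14 1 1]
Step 8: demand=5,sold=1 ship[2->3]=1 ship[1->2]=1 ship[0->1]=2 prod=2 -> [4 15 1 1]
Step 9: demand=5,sold=1 ship[2->3]=1 ship[1->2]=1 ship[0->1]=2 prod=2 -> [4 16 1 1]
Step 10: demand=5,sold=1 ship[2->3]=1 ship[1->2]=1 ship[0->1]=2 prod=2 -> [4 17 1 1]
Step 11: demand=5,sold=1 ship[2->3]=1 ship[1->2]=1 ship[0->1]=2 prod=2 -> [4 18 1 1]
Step 12: demand=5,sold=1 ship[2->3]=1 ship[1->2]=1 ship[0->1]=2 prod=2 -> [4 19 1 1]
First stockout at step 6

6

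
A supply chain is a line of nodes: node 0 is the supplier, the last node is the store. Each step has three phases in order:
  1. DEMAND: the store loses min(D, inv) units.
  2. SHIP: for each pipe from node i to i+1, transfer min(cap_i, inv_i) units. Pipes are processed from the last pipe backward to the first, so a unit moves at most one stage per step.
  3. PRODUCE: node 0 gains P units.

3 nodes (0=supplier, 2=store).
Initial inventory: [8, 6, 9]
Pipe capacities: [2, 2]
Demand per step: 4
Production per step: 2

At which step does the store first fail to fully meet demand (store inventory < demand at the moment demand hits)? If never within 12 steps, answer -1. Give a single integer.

Step 1: demand=4,sold=4 ship[1->2]=2 ship[0->1]=2 prod=2 -> [8 6 7]
Step 2: demand=4,sold=4 ship[1->2]=2 ship[0->1]=2 prod=2 -> [8 6 5]
Step 3: demand=4,sold=4 ship[1->2]=2 ship[0->1]=2 prod=2 -> [8 6 3]
Step 4: demand=4,sold=3 ship[1->2]=2 ship[0->1]=2 prod=2 -> [8 6 2]
Step 5: demand=4,sold=2 ship[1->2]=2 ship[0->1]=2 prod=2 -> [8 6 2]
Step 6: demand=4,sold=2 ship[1->2]=2 ship[0->1]=2 prod=2 -> [8 6 2]
Step 7: demand=4,sold=2 ship[1->2]=2 ship[0->1]=2 prod=2 -> [8 6 2]
Step 8: demand=4,sold=2 ship[1->2]=2 ship[0->1]=2 prod=2 -> [8 6 2]
Step 9: demand=4,sold=2 ship[1->2]=2 ship[0->1]=2 prod=2 -> [8 6 2]
Step 10: demand=4,sold=2 ship[1->2]=2 ship[0->1]=2 prod=2 -> [8 6 2]
Step 11: demand=4,sold=2 ship[1->2]=2 ship[0->1]=2 prod=2 -> [8 6 2]
Step 12: demand=4,sold=2 ship[1->2]=2 ship[0->1]=2 prod=2 -> [8 6 2]
First stockout at step 4

4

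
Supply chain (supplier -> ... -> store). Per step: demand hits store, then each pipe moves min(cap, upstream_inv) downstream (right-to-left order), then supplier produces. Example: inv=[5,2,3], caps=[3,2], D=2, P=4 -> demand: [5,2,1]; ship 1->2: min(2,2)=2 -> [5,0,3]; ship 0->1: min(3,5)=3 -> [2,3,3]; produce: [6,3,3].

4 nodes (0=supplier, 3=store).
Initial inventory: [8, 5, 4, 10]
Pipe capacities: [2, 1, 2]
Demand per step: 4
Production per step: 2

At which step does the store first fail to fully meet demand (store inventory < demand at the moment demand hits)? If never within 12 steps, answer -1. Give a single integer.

Step 1: demand=4,sold=4 ship[2->3]=2 ship[1->2]=1 ship[0->1]=2 prod=2 -> [8 6 3 8]
Step 2: demand=4,sold=4 ship[2->3]=2 ship[1->2]=1 ship[0->1]=2 prod=2 -> [8 7 2 6]
Step 3: demand=4,sold=4 ship[2->3]=2 ship[1->2]=1 ship[0->1]=2 prod=2 -> [8 8 1 4]
Step 4: demand=4,sold=4 ship[2->3]=1 ship[1->2]=1 ship[0->1]=2 prod=2 -> [8 9 1 1]
Step 5: demand=4,sold=1 ship[2->3]=1 ship[1->2]=1 ship[0->1]=2 prod=2 -> [8 10 1 1]
Step 6: demand=4,sold=1 ship[2->3]=1 ship[1->2]=1 ship[0->1]=2 prod=2 -> [8 11 1 1]
Step 7: demand=4,sold=1 ship[2->3]=1 ship[1->2]=1 ship[0->1]=2 prod=2 -> [8 12 1 1]
Step 8: demand=4,sold=1 ship[2->3]=1 ship[1->2]=1 ship[0->1]=2 prod=2 -> [8 13 1 1]
Step 9: demand=4,sold=1 ship[2->3]=1 ship[1->2]=1 ship[0->1]=2 prod=2 -> [8 14 1 1]
Step 10: demand=4,sold=1 ship[2->3]=1 ship[1->2]=1 ship[0->1]=2 prod=2 -> [8 15 1 1]
Step 11: demand=4,sold=1 ship[2->3]=1 ship[1->2]=1 ship[0->1]=2 prod=2 -> [8 16 1 1]
Step 12: demand=4,sold=1 ship[2->3]=1 ship[1->2]=1 ship[0->1]=2 prod=2 -> [8 17 1 1]
First stockout at step 5

5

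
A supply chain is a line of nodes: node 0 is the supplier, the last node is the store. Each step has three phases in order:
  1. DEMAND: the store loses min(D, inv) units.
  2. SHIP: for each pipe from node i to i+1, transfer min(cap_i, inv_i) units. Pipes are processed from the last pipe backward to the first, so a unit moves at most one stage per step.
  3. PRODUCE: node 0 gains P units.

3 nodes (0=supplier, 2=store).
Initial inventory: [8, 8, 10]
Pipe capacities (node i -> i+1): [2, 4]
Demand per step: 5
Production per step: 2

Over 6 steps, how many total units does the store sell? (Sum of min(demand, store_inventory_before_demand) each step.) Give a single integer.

Step 1: sold=5 (running total=5) -> [8 6 9]
Step 2: sold=5 (running total=10) -> [8 4 8]
Step 3: sold=5 (running total=15) -> [8 2 7]
Step 4: sold=5 (running total=20) -> [8 2 4]
Step 5: sold=4 (running total=24) -> [8 2 2]
Step 6: sold=2 (running total=26) -> [8 2 2]

Answer: 26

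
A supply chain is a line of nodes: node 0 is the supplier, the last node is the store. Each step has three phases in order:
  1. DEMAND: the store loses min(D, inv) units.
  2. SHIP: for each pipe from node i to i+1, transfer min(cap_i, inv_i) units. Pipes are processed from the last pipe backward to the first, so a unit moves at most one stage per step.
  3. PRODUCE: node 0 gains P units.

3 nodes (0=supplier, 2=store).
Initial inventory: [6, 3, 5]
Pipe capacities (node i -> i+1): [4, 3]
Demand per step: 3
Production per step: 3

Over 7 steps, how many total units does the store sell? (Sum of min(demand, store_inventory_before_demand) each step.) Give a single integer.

Answer: 21

Derivation:
Step 1: sold=3 (running total=3) -> [5 4 5]
Step 2: sold=3 (running total=6) -> [4 5 5]
Step 3: sold=3 (running total=9) -> [3 6 5]
Step 4: sold=3 (running total=12) -> [3 6 5]
Step 5: sold=3 (running total=15) -> [3 6 5]
Step 6: sold=3 (running total=18) -> [3 6 5]
Step 7: sold=3 (running total=21) -> [3 6 5]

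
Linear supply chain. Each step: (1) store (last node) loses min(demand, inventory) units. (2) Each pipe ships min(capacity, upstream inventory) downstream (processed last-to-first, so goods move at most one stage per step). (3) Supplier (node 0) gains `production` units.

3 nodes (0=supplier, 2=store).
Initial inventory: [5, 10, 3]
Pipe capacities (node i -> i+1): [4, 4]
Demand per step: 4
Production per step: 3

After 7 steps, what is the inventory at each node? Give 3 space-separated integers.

Step 1: demand=4,sold=3 ship[1->2]=4 ship[0->1]=4 prod=3 -> inv=[4 10 4]
Step 2: demand=4,sold=4 ship[1->2]=4 ship[0->1]=4 prod=3 -> inv=[3 10 4]
Step 3: demand=4,sold=4 ship[1->2]=4 ship[0->1]=3 prod=3 -> inv=[3 9 4]
Step 4: demand=4,sold=4 ship[1->2]=4 ship[0->1]=3 prod=3 -> inv=[3 8 4]
Step 5: demand=4,sold=4 ship[1->2]=4 ship[0->1]=3 prod=3 -> inv=[3 7 4]
Step 6: demand=4,sold=4 ship[1->2]=4 ship[0->1]=3 prod=3 -> inv=[3 6 4]
Step 7: demand=4,sold=4 ship[1->2]=4 ship[0->1]=3 prod=3 -> inv=[3 5 4]

3 5 4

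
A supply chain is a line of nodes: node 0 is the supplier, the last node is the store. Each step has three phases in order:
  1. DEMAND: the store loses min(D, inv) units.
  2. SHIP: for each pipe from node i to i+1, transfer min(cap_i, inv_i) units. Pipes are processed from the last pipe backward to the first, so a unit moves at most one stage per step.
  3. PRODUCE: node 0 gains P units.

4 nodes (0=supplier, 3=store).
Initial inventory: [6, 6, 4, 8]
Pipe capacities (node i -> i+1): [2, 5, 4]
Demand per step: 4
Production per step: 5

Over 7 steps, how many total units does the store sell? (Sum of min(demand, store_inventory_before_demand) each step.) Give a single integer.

Answer: 26

Derivation:
Step 1: sold=4 (running total=4) -> [9 3 5 8]
Step 2: sold=4 (running total=8) -> [12 2 4 8]
Step 3: sold=4 (running total=12) -> [15 2 2 8]
Step 4: sold=4 (running total=16) -> [18 2 2 6]
Step 5: sold=4 (running total=20) -> [21 2 2 4]
Step 6: sold=4 (running total=24) -> [24 2 2 2]
Step 7: sold=2 (running total=26) -> [27 2 2 2]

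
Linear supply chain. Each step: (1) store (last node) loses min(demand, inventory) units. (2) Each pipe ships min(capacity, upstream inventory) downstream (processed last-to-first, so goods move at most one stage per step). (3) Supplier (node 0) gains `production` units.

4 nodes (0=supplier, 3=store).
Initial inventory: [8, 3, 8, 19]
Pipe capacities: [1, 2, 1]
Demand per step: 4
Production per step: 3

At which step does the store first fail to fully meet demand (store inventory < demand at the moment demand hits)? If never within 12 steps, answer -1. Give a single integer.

Step 1: demand=4,sold=4 ship[2->3]=1 ship[1->2]=2 ship[0->1]=1 prod=3 -> [10 2 9 16]
Step 2: demand=4,sold=4 ship[2->3]=1 ship[1->2]=2 ship[0->1]=1 prod=3 -> [12 1 10 13]
Step 3: demand=4,sold=4 ship[2->3]=1 ship[1->2]=1 ship[0->1]=1 prod=3 -> [14 1 10 10]
Step 4: demand=4,sold=4 ship[2->3]=1 ship[1->2]=1 ship[0->1]=1 prod=3 -> [16 1 10 7]
Step 5: demand=4,sold=4 ship[2->3]=1 ship[1->2]=1 ship[0->1]=1 prod=3 -> [18 1 10 4]
Step 6: demand=4,sold=4 ship[2->3]=1 ship[1->2]=1 ship[0->1]=1 prod=3 -> [20 1 10 1]
Step 7: demand=4,sold=1 ship[2->3]=1 ship[1->2]=1 ship[0->1]=1 prod=3 -> [22 1 10 1]
Step 8: demand=4,sold=1 ship[2->3]=1 ship[1->2]=1 ship[0->1]=1 prod=3 -> [24 1 10 1]
Step 9: demand=4,sold=1 ship[2->3]=1 ship[1->2]=1 ship[0->1]=1 prod=3 -> [26 1 10 1]
Step 10: demand=4,sold=1 ship[2->3]=1 ship[1->2]=1 ship[0->1]=1 prod=3 -> [28 1 10 1]
Step 11: demand=4,sold=1 ship[2->3]=1 ship[1->2]=1 ship[0->1]=1 prod=3 -> [30 1 10 1]
Step 12: demand=4,sold=1 ship[2->3]=1 ship[1->2]=1 ship[0->1]=1 prod=3 -> [32 1 10 1]
First stockout at step 7

7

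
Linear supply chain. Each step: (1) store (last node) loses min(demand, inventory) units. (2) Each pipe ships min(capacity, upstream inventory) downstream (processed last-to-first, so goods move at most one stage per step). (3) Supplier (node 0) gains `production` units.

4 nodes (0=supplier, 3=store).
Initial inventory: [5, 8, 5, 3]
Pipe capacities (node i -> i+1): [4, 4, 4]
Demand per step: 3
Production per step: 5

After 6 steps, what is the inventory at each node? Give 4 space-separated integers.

Step 1: demand=3,sold=3 ship[2->3]=4 ship[1->2]=4 ship[0->1]=4 prod=5 -> inv=[6 8 5 4]
Step 2: demand=3,sold=3 ship[2->3]=4 ship[1->2]=4 ship[0->1]=4 prod=5 -> inv=[7 8 5 5]
Step 3: demand=3,sold=3 ship[2->3]=4 ship[1->2]=4 ship[0->1]=4 prod=5 -> inv=[8 8 5 6]
Step 4: demand=3,sold=3 ship[2->3]=4 ship[1->2]=4 ship[0->1]=4 prod=5 -> inv=[9 8 5 7]
Step 5: demand=3,sold=3 ship[2->3]=4 ship[1->2]=4 ship[0->1]=4 prod=5 -> inv=[10 8 5 8]
Step 6: demand=3,sold=3 ship[2->3]=4 ship[1->2]=4 ship[0->1]=4 prod=5 -> inv=[11 8 5 9]

11 8 5 9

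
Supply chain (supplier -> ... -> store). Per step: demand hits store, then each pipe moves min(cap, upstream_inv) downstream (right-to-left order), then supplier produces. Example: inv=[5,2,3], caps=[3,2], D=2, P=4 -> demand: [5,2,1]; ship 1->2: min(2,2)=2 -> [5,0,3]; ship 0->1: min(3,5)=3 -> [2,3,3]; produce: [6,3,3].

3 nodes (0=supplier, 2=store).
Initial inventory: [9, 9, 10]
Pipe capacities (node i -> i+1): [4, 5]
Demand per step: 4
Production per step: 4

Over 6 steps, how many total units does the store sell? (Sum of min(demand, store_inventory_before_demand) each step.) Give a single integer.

Step 1: sold=4 (running total=4) -> [9 8 11]
Step 2: sold=4 (running total=8) -> [9 7 12]
Step 3: sold=4 (running total=12) -> [9 6 13]
Step 4: sold=4 (running total=16) -> [9 5 14]
Step 5: sold=4 (running total=20) -> [9 4 15]
Step 6: sold=4 (running total=24) -> [9 4 15]

Answer: 24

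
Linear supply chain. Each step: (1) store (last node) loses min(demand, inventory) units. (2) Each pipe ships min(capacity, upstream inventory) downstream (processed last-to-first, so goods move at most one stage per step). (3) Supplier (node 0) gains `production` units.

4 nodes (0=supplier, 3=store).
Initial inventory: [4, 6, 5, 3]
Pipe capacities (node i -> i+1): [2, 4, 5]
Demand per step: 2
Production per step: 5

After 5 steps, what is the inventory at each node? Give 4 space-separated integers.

Step 1: demand=2,sold=2 ship[2->3]=5 ship[1->2]=4 ship[0->1]=2 prod=5 -> inv=[7 4 4 6]
Step 2: demand=2,sold=2 ship[2->3]=4 ship[1->2]=4 ship[0->1]=2 prod=5 -> inv=[10 2 4 8]
Step 3: demand=2,sold=2 ship[2->3]=4 ship[1->2]=2 ship[0->1]=2 prod=5 -> inv=[13 2 2 10]
Step 4: demand=2,sold=2 ship[2->3]=2 ship[1->2]=2 ship[0->1]=2 prod=5 -> inv=[16 2 2 10]
Step 5: demand=2,sold=2 ship[2->3]=2 ship[1->2]=2 ship[0->1]=2 prod=5 -> inv=[19 2 2 10]

19 2 2 10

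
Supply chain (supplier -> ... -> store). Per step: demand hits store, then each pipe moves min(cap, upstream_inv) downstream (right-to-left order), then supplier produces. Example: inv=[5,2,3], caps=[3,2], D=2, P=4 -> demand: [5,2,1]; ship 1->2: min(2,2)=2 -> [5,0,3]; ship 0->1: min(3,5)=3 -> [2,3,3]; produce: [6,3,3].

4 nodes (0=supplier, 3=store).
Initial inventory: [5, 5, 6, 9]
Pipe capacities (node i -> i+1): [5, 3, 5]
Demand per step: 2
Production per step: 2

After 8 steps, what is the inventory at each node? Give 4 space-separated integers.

Step 1: demand=2,sold=2 ship[2->3]=5 ship[1->2]=3 ship[0->1]=5 prod=2 -> inv=[2 7 4 12]
Step 2: demand=2,sold=2 ship[2->3]=4 ship[1->2]=3 ship[0->1]=2 prod=2 -> inv=[2 6 3 14]
Step 3: demand=2,sold=2 ship[2->3]=3 ship[1->2]=3 ship[0->1]=2 prod=2 -> inv=[2 5 3 15]
Step 4: demand=2,sold=2 ship[2->3]=3 ship[1->2]=3 ship[0->1]=2 prod=2 -> inv=[2 4 3 16]
Step 5: demand=2,sold=2 ship[2->3]=3 ship[1->2]=3 ship[0->1]=2 prod=2 -> inv=[2 3 3 17]
Step 6: demand=2,sold=2 ship[2->3]=3 ship[1->2]=3 ship[0->1]=2 prod=2 -> inv=[2 2 3 18]
Step 7: demand=2,sold=2 ship[2->3]=3 ship[1->2]=2 ship[0->1]=2 prod=2 -> inv=[2 2 2 19]
Step 8: demand=2,sold=2 ship[2->3]=2 ship[1->2]=2 ship[0->1]=2 prod=2 -> inv=[2 2 2 19]

2 2 2 19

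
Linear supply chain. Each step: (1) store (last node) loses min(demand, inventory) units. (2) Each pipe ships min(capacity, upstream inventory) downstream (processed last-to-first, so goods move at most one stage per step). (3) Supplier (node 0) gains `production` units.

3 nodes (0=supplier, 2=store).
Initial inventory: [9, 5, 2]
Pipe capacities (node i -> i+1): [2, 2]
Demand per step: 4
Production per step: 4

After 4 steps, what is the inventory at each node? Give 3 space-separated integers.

Step 1: demand=4,sold=2 ship[1->2]=2 ship[0->1]=2 prod=4 -> inv=[11 5 2]
Step 2: demand=4,sold=2 ship[1->2]=2 ship[0->1]=2 prod=4 -> inv=[13 5 2]
Step 3: demand=4,sold=2 ship[1->2]=2 ship[0->1]=2 prod=4 -> inv=[15 5 2]
Step 4: demand=4,sold=2 ship[1->2]=2 ship[0->1]=2 prod=4 -> inv=[17 5 2]

17 5 2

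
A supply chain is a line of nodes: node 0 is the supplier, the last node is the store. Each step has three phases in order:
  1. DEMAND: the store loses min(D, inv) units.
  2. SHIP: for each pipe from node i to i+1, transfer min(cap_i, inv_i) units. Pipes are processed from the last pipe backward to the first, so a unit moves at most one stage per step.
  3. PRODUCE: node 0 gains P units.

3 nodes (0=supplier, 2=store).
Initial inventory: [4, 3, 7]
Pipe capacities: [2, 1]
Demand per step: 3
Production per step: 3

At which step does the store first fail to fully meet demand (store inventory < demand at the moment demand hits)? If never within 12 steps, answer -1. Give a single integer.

Step 1: demand=3,sold=3 ship[1->2]=1 ship[0->1]=2 prod=3 -> [5 4 5]
Step 2: demand=3,sold=3 ship[1->2]=1 ship[0->1]=2 prod=3 -> [6 5 3]
Step 3: demand=3,sold=3 ship[1->2]=1 ship[0->1]=2 prod=3 -> [7 6 1]
Step 4: demand=3,sold=1 ship[1->2]=1 ship[0->1]=2 prod=3 -> [8 7 1]
Step 5: demand=3,sold=1 ship[1->2]=1 ship[0->1]=2 prod=3 -> [9 8 1]
Step 6: demand=3,sold=1 ship[1->2]=1 ship[0->1]=2 prod=3 -> [10 9 1]
Step 7: demand=3,sold=1 ship[1->2]=1 ship[0->1]=2 prod=3 -> [11 10 1]
Step 8: demand=3,sold=1 ship[1->2]=1 ship[0->1]=2 prod=3 -> [12 11 1]
Step 9: demand=3,sold=1 ship[1->2]=1 ship[0->1]=2 prod=3 -> [13 12 1]
Step 10: demand=3,sold=1 ship[1->2]=1 ship[0->1]=2 prod=3 -> [14 13 1]
Step 11: demand=3,sold=1 ship[1->2]=1 ship[0->1]=2 prod=3 -> [15 14 1]
Step 12: demand=3,sold=1 ship[1->2]=1 ship[0->1]=2 prod=3 -> [16 15 1]
First stockout at step 4

4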